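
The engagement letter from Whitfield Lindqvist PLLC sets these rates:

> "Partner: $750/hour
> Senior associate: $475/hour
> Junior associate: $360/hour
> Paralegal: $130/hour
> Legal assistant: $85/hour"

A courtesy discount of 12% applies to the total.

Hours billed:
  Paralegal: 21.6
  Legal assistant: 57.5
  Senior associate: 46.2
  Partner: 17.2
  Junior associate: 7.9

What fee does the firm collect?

$39,938.36

Partner: 17.2 × $750 = $12,900.00
Senior associate: 46.2 × $475 = $21,945.00
Junior associate: 7.9 × $360 = $2,844.00
Paralegal: 21.6 × $130 = $2,808.00
Legal assistant: 57.5 × $85 = $4,887.50
Subtotal: $45,384.50
Less 12% discount: −$5,446.14
Total: $45,384.50 − $5,446.14 = $39,938.36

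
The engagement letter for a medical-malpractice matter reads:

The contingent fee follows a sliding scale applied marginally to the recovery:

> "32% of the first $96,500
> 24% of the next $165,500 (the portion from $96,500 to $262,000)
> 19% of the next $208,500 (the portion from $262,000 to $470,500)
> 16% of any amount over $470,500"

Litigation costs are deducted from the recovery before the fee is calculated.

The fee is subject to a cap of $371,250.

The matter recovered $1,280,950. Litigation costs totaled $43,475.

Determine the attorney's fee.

$232,931.00

Fee base (net of costs): $1,280,950 − $43,475 = $1,237,475
First $96,500 at 32% = $30,880.00
Next $165,500 at 24% = $39,720.00
Next $208,500 at 19% = $39,615.00
Remaining $766,975 at 16% = $122,716.00
Fee: $30,880.00 + $39,720.00 + $39,615.00 + $122,716.00 = $232,931.00
$232,931.00 is under the $371,250 cap.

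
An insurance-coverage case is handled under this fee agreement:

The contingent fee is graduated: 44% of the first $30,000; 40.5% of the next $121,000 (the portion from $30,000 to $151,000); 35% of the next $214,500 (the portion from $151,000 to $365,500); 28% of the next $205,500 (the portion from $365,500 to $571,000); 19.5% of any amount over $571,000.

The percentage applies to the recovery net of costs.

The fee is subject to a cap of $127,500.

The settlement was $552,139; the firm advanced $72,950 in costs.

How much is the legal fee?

$127,500.00

Fee base (net of costs): $552,139 − $72,950 = $479,189
First $30,000 at 44% = $13,200.00
Next $121,000 at 40.5% = $49,005.00
Next $214,500 at 35% = $75,075.00
Remaining $113,689 at 28% = $31,832.92
Fee: $13,200.00 + $49,005.00 + $75,075.00 + $31,832.92 = $169,112.92
$169,112.92 exceeds the $127,500 cap, so the fee is capped at $127,500.00.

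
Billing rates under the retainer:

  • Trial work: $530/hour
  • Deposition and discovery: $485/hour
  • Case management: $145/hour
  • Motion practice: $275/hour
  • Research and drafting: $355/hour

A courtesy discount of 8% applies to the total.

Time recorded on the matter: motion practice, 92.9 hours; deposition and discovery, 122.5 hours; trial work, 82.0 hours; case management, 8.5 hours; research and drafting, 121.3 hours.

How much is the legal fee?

$158,896.88

Trial work: 82.0 × $530 = $43,460.00
Deposition and discovery: 122.5 × $485 = $59,412.50
Case management: 8.5 × $145 = $1,232.50
Motion practice: 92.9 × $275 = $25,547.50
Research and drafting: 121.3 × $355 = $43,061.50
Subtotal: $172,714.00
Less 8% discount: −$13,817.12
Total: $172,714.00 − $13,817.12 = $158,896.88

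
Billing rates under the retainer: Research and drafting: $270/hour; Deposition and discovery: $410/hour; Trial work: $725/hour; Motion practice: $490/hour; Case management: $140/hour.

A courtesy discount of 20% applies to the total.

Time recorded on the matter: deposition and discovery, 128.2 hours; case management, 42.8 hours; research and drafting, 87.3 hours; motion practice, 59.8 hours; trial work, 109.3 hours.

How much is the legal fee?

$152,535.60

Research and drafting: 87.3 × $270 = $23,571.00
Deposition and discovery: 128.2 × $410 = $52,562.00
Trial work: 109.3 × $725 = $79,242.50
Motion practice: 59.8 × $490 = $29,302.00
Case management: 42.8 × $140 = $5,992.00
Subtotal: $190,669.50
Less 20% discount: −$38,133.90
Total: $190,669.50 − $38,133.90 = $152,535.60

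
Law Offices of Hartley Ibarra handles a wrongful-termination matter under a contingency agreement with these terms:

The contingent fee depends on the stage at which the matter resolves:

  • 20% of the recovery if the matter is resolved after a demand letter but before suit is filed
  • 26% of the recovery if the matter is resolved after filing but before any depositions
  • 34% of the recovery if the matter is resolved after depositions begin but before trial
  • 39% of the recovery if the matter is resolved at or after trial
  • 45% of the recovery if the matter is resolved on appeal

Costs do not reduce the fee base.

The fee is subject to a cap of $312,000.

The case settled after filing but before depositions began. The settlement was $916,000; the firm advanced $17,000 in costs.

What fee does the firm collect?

Fee base is the gross recovery, $916,000; costs are reimbursed separately.
The matter settled after filing but before depositions began, so the 26% rate applies.
$916,000 × 26% = $238,160.00
$238,160.00 is under the $312,000 cap.

$238,160.00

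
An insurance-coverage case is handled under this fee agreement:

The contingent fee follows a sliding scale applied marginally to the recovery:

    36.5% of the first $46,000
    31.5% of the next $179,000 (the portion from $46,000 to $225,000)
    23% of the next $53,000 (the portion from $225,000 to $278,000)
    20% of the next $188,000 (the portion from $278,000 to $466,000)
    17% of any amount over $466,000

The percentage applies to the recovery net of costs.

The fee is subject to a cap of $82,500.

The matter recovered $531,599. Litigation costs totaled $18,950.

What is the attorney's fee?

Fee base (net of costs): $531,599 − $18,950 = $512,649
First $46,000 at 36.5% = $16,790.00
Next $179,000 at 31.5% = $56,385.00
Next $53,000 at 23% = $12,190.00
Next $188,000 at 20% = $37,600.00
Remaining $46,649 at 17% = $7,930.33
Fee: $16,790.00 + $56,385.00 + $12,190.00 + $37,600.00 + $7,930.33 = $130,895.33
$130,895.33 exceeds the $82,500 cap, so the fee is capped at $82,500.00.

$82,500.00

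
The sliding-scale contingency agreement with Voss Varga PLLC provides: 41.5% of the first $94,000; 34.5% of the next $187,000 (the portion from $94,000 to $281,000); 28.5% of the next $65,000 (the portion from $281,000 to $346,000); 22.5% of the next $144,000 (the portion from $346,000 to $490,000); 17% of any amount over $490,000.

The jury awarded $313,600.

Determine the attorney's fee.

First $94,000 at 41.5% = $39,010.00
Next $187,000 at 34.5% = $64,515.00
Remaining $32,600 at 28.5% = $9,291.00
Fee: $39,010.00 + $64,515.00 + $9,291.00 = $112,816.00

$112,816.00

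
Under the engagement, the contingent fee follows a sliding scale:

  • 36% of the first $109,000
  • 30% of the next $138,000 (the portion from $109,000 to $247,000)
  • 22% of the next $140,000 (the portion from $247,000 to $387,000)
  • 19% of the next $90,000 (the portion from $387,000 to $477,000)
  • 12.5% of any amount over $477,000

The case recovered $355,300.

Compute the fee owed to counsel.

$104,466.00

First $109,000 at 36% = $39,240.00
Next $138,000 at 30% = $41,400.00
Remaining $108,300 at 22% = $23,826.00
Fee: $39,240.00 + $41,400.00 + $23,826.00 = $104,466.00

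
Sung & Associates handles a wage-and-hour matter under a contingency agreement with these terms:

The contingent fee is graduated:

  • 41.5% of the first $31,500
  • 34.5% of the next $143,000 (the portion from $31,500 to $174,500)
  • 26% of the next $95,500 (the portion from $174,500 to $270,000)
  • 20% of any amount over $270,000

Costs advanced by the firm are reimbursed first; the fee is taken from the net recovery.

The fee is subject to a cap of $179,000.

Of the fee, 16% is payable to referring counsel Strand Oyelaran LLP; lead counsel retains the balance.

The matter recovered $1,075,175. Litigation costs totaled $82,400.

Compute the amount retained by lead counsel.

$150,360.00

Fee base (net of costs): $1,075,175 − $82,400 = $992,775
First $31,500 at 41.5% = $13,072.50
Next $143,000 at 34.5% = $49,335.00
Next $95,500 at 26% = $24,830.00
Remaining $722,775 at 20% = $144,555.00
Fee: $13,072.50 + $49,335.00 + $24,830.00 + $144,555.00 = $231,792.50
$231,792.50 exceeds the $179,000 cap, so the fee is capped at $179,000.00.
Referral share: 16% of $179,000.00 = $28,640.00; lead counsel retains $179,000.00 − $28,640.00 = $150,360.00.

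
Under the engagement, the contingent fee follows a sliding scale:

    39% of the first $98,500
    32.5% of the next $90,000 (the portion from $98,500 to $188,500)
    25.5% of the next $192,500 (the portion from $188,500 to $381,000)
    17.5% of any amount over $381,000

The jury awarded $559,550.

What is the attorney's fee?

$147,998.75

First $98,500 at 39% = $38,415.00
Next $90,000 at 32.5% = $29,250.00
Next $192,500 at 25.5% = $49,087.50
Remaining $178,550 at 17.5% = $31,246.25
Fee: $38,415.00 + $29,250.00 + $49,087.50 + $31,246.25 = $147,998.75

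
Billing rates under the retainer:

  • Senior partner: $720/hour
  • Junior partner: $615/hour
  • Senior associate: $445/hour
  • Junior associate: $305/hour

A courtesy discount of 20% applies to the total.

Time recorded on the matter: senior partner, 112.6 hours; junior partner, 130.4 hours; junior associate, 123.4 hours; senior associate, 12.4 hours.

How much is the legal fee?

Senior partner: 112.6 × $720 = $81,072.00
Junior partner: 130.4 × $615 = $80,196.00
Senior associate: 12.4 × $445 = $5,518.00
Junior associate: 123.4 × $305 = $37,637.00
Subtotal: $204,423.00
Less 20% discount: −$40,884.60
Total: $204,423.00 − $40,884.60 = $163,538.40

$163,538.40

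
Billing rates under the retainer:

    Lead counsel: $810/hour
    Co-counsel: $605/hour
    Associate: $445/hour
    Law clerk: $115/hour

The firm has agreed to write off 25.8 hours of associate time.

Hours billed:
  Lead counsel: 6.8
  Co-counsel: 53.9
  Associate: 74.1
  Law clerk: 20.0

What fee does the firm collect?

Lead counsel: 6.8 × $810 = $5,508.00
Co-counsel: 53.9 × $605 = $32,609.50
Associate: 74.1 × $445 = $32,974.50
Law clerk: 20.0 × $115 = $2,300.00
Subtotal: $73,392.00
Write-off: 25.8 × $445 = $11,481.00
Total: $73,392.00 − $11,481.00 = $61,911.00

$61,911.00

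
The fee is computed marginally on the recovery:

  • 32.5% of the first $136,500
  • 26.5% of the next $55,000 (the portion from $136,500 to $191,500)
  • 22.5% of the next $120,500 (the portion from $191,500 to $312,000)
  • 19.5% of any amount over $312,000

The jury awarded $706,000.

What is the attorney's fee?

$162,880.00

First $136,500 at 32.5% = $44,362.50
Next $55,000 at 26.5% = $14,575.00
Next $120,500 at 22.5% = $27,112.50
Remaining $394,000 at 19.5% = $76,830.00
Fee: $44,362.50 + $14,575.00 + $27,112.50 + $76,830.00 = $162,880.00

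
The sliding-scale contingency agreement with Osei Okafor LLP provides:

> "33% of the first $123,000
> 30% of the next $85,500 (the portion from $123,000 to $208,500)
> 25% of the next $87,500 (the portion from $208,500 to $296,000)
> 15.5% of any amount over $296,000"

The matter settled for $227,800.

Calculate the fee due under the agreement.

First $123,000 at 33% = $40,590.00
Next $85,500 at 30% = $25,650.00
Remaining $19,300 at 25% = $4,825.00
Fee: $40,590.00 + $25,650.00 + $4,825.00 = $71,065.00

$71,065.00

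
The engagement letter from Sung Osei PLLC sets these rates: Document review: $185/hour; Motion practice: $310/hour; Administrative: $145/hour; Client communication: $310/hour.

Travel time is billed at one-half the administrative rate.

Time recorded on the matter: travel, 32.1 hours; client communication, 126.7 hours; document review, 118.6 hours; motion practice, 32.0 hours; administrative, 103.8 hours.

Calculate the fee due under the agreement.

$88,516.25

Document review: 118.6 × $185 = $21,941.00
Motion practice: 32.0 × $310 = $9,920.00
Administrative: 103.8 × $145 = $15,051.00
Client communication: 126.7 × $310 = $39,277.00
Subtotal: $21,941.00 + $9,920.00 + $15,051.00 + $39,277.00 = $86,189.00
Travel: 32.1 × ($145 ÷ 2) = 32.1 × $72.50 = $2,327.25
Total: $86,189.00 + $2,327.25 = $88,516.25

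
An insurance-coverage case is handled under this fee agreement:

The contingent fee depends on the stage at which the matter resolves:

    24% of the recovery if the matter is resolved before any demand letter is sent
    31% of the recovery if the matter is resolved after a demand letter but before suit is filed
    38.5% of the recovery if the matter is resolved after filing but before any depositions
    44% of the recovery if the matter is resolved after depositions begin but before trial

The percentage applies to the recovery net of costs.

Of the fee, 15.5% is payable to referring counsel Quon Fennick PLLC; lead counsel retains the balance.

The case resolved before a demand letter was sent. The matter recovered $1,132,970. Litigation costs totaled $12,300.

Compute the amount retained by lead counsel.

$227,271.88

Fee base (net of costs): $1,132,970 − $12,300 = $1,120,670
The matter resolved before a demand letter was sent, so the 24% rate applies.
$1,120,670 × 24% = $268,960.80
Referral share: 15.5% of $268,960.80 = $41,688.92; lead counsel retains $268,960.80 − $41,688.92 = $227,271.88.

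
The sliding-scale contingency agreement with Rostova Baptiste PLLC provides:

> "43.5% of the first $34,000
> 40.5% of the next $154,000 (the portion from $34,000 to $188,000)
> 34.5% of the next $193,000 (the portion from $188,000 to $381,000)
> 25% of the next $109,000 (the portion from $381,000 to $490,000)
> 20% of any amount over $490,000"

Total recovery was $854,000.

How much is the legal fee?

First $34,000 at 43.5% = $14,790.00
Next $154,000 at 40.5% = $62,370.00
Next $193,000 at 34.5% = $66,585.00
Next $109,000 at 25% = $27,250.00
Remaining $364,000 at 20% = $72,800.00
Fee: $14,790.00 + $62,370.00 + $66,585.00 + $27,250.00 + $72,800.00 = $243,795.00

$243,795.00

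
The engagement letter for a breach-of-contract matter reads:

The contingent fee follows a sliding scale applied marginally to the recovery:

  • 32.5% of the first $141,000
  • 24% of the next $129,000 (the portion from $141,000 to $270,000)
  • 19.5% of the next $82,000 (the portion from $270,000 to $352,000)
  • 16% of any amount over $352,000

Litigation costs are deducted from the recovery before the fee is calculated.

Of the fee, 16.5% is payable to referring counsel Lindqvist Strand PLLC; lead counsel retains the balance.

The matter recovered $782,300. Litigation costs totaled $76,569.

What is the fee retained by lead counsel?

Fee base (net of costs): $782,300 − $76,569 = $705,731
First $141,000 at 32.5% = $45,825.00
Next $129,000 at 24% = $30,960.00
Next $82,000 at 19.5% = $15,990.00
Remaining $353,731 at 16% = $56,596.96
Fee: $45,825.00 + $30,960.00 + $15,990.00 + $56,596.96 = $149,371.96
Referral share: 16.5% of $149,371.96 = $24,646.37; lead counsel retains $149,371.96 − $24,646.37 = $124,725.59.

$124,725.59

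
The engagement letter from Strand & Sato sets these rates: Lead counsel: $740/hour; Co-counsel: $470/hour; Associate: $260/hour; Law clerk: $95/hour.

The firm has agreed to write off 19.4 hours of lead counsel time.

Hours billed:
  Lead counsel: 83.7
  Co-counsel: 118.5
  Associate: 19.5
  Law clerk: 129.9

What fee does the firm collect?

Lead counsel: 83.7 × $740 = $61,938.00
Co-counsel: 118.5 × $470 = $55,695.00
Associate: 19.5 × $260 = $5,070.00
Law clerk: 129.9 × $95 = $12,340.50
Subtotal: $135,043.50
Write-off: 19.4 × $740 = $14,356.00
Total: $135,043.50 − $14,356.00 = $120,687.50

$120,687.50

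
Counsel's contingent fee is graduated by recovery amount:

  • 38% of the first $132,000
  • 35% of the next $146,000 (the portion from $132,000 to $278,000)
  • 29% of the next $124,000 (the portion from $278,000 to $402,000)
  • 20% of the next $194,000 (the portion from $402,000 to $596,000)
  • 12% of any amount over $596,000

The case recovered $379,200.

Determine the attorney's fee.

First $132,000 at 38% = $50,160.00
Next $146,000 at 35% = $51,100.00
Remaining $101,200 at 29% = $29,348.00
Fee: $50,160.00 + $51,100.00 + $29,348.00 = $130,608.00

$130,608.00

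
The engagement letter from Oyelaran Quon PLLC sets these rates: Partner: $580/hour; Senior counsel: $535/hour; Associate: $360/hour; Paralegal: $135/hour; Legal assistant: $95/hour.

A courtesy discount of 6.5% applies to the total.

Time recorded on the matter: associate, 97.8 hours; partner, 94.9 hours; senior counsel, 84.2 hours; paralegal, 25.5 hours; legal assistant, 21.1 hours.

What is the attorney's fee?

Partner: 94.9 × $580 = $55,042.00
Senior counsel: 84.2 × $535 = $45,047.00
Associate: 97.8 × $360 = $35,208.00
Paralegal: 25.5 × $135 = $3,442.50
Legal assistant: 21.1 × $95 = $2,004.50
Subtotal: $140,744.00
Less 6.5% discount: −$9,148.36
Total: $140,744.00 − $9,148.36 = $131,595.64

$131,595.64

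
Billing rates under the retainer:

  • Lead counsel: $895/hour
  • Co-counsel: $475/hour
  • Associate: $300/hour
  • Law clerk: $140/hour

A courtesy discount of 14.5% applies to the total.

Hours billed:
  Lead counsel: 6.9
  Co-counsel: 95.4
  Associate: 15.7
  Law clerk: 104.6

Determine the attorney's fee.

$60,572.05

Lead counsel: 6.9 × $895 = $6,175.50
Co-counsel: 95.4 × $475 = $45,315.00
Associate: 15.7 × $300 = $4,710.00
Law clerk: 104.6 × $140 = $14,644.00
Subtotal: $70,844.50
Less 14.5% discount: −$10,272.45
Total: $70,844.50 − $10,272.45 = $60,572.05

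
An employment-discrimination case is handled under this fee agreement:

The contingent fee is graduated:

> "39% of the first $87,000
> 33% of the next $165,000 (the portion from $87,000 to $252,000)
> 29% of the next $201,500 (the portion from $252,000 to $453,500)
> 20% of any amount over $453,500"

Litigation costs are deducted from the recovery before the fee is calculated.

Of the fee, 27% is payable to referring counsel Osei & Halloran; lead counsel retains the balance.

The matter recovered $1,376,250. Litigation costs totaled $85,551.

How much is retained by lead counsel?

Fee base (net of costs): $1,376,250 − $85,551 = $1,290,699
First $87,000 at 39% = $33,930.00
Next $165,000 at 33% = $54,450.00
Next $201,500 at 29% = $58,435.00
Remaining $837,199 at 20% = $167,439.80
Fee: $33,930.00 + $54,450.00 + $58,435.00 + $167,439.80 = $314,254.80
Referral share: 27% of $314,254.80 = $84,848.80; lead counsel retains $314,254.80 − $84,848.80 = $229,406.00.

$229,406.00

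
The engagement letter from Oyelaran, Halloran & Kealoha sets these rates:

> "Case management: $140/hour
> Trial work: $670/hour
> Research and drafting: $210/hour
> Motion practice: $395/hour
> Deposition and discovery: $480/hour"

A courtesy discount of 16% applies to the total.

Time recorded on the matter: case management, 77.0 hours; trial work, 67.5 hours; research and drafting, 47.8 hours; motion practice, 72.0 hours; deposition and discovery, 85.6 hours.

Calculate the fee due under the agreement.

$113,879.64

Case management: 77.0 × $140 = $10,780.00
Trial work: 67.5 × $670 = $45,225.00
Research and drafting: 47.8 × $210 = $10,038.00
Motion practice: 72.0 × $395 = $28,440.00
Deposition and discovery: 85.6 × $480 = $41,088.00
Subtotal: $135,571.00
Less 16% discount: −$21,691.36
Total: $135,571.00 − $21,691.36 = $113,879.64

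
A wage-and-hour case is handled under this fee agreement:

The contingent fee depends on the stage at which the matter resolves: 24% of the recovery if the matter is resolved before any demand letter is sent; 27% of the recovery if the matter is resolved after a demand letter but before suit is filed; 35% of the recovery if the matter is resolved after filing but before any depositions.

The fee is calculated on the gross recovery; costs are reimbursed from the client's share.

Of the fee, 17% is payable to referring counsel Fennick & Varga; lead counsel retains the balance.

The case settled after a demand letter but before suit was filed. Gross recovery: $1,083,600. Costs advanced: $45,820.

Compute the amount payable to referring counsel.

Fee base is the gross recovery, $1,083,600; costs are reimbursed separately.
The matter settled after a demand letter but before suit was filed, so the 27% rate applies.
$1,083,600 × 27% = $292,572.00
Referral share: 17% of $292,572.00 = $49,737.24; lead counsel retains $292,572.00 − $49,737.24 = $242,834.76.

$49,737.24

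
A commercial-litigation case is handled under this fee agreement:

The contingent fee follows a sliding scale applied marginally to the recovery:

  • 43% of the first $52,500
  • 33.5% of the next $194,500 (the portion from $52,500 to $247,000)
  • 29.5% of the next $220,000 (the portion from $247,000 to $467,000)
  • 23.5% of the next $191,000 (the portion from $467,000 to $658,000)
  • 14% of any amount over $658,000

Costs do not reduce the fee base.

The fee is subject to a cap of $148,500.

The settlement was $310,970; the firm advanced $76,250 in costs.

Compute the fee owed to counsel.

Fee base is the gross recovery, $310,970; costs are reimbursed separately.
First $52,500 at 43% = $22,575.00
Next $194,500 at 33.5% = $65,157.50
Remaining $63,970 at 29.5% = $18,871.15
Fee: $22,575.00 + $65,157.50 + $18,871.15 = $106,603.65
$106,603.65 is under the $148,500 cap.

$106,603.65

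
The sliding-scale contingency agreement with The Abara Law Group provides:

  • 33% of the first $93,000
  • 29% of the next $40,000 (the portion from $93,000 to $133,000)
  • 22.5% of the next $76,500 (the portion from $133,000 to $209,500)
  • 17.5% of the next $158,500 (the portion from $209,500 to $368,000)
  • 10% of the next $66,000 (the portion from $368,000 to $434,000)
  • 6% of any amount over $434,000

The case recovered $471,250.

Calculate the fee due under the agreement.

First $93,000 at 33% = $30,690.00
Next $40,000 at 29% = $11,600.00
Next $76,500 at 22.5% = $17,212.50
Next $158,500 at 17.5% = $27,737.50
Next $66,000 at 10% = $6,600.00
Remaining $37,250 at 6% = $2,235.00
Fee: $30,690.00 + $11,600.00 + $17,212.50 + $27,737.50 + $6,600.00 + $2,235.00 = $96,075.00

$96,075.00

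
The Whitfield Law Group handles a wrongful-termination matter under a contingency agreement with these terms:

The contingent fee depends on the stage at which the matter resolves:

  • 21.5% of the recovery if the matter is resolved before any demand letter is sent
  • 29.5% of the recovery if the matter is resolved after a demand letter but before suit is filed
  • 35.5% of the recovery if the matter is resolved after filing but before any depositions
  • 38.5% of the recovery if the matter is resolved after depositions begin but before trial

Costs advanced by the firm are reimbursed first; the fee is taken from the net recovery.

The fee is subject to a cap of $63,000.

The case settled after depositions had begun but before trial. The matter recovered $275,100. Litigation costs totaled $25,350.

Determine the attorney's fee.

Fee base (net of costs): $275,100 − $25,350 = $249,750
The matter settled after depositions had begun but before trial, so the 38.5% rate applies.
$249,750 × 38.5% = $96,153.75
$96,153.75 exceeds the $63,000 cap, so the fee is capped at $63,000.00.

$63,000.00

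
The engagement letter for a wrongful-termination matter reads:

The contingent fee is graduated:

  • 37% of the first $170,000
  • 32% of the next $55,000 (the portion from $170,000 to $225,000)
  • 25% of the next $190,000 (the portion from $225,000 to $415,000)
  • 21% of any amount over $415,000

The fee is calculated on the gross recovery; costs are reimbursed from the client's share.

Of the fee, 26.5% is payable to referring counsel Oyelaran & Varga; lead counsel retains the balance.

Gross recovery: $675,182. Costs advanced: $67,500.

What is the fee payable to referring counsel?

Fee base is the gross recovery, $675,182; costs are reimbursed separately.
First $170,000 at 37% = $62,900.00
Next $55,000 at 32% = $17,600.00
Next $190,000 at 25% = $47,500.00
Remaining $260,182 at 21% = $54,638.22
Fee: $62,900.00 + $17,600.00 + $47,500.00 + $54,638.22 = $182,638.22
Referral share: 26.5% of $182,638.22 = $48,399.13; lead counsel retains $182,638.22 − $48,399.13 = $134,239.09.

$48,399.13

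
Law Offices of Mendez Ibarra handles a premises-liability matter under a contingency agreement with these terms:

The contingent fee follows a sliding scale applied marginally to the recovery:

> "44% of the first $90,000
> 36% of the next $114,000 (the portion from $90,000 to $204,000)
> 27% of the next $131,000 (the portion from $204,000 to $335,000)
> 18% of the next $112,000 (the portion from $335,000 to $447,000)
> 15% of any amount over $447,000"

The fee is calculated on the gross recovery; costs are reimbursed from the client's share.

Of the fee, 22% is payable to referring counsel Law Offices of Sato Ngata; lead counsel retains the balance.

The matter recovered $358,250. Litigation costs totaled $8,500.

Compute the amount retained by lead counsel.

Fee base is the gross recovery, $358,250; costs are reimbursed separately.
First $90,000 at 44% = $39,600.00
Next $114,000 at 36% = $41,040.00
Next $131,000 at 27% = $35,370.00
Remaining $23,250 at 18% = $4,185.00
Fee: $39,600.00 + $41,040.00 + $35,370.00 + $4,185.00 = $120,195.00
Referral share: 22% of $120,195.00 = $26,442.90; lead counsel retains $120,195.00 − $26,442.90 = $93,752.10.

$93,752.10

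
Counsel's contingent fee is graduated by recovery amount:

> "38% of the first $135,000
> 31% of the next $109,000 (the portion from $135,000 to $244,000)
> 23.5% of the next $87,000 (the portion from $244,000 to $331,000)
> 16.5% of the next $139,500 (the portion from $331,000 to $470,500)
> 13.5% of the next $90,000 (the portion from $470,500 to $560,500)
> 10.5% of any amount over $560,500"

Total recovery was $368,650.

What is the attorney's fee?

$111,747.25

First $135,000 at 38% = $51,300.00
Next $109,000 at 31% = $33,790.00
Next $87,000 at 23.5% = $20,445.00
Remaining $37,650 at 16.5% = $6,212.25
Fee: $51,300.00 + $33,790.00 + $20,445.00 + $6,212.25 = $111,747.25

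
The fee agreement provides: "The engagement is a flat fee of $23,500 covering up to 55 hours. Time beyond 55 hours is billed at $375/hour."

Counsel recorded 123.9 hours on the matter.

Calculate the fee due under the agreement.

$49,337.50

Flat fee: $23,500.00
Excess hours: 123.9 − 55 = 68.9
Overrun: 68.9 × $375 = $25,837.50
Total: $23,500.00 + $25,837.50 = $49,337.50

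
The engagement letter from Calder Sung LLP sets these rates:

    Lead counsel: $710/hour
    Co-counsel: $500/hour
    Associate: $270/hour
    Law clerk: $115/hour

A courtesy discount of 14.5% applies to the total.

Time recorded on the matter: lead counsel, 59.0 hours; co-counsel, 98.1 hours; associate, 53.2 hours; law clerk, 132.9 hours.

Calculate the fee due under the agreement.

$103,102.31

Lead counsel: 59.0 × $710 = $41,890.00
Co-counsel: 98.1 × $500 = $49,050.00
Associate: 53.2 × $270 = $14,364.00
Law clerk: 132.9 × $115 = $15,283.50
Subtotal: $120,587.50
Less 14.5% discount: −$17,485.19
Total: $120,587.50 − $17,485.19 = $103,102.31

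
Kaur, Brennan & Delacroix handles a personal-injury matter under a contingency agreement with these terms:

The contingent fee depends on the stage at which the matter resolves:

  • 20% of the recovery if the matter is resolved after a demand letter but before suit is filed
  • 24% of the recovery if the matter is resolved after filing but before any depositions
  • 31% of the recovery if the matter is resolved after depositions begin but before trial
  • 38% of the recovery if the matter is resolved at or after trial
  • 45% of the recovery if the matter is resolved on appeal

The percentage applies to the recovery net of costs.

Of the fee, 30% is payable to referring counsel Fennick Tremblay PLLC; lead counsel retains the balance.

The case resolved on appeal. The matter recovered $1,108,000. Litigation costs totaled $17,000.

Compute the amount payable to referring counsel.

Fee base (net of costs): $1,108,000 − $17,000 = $1,091,000
The matter resolved on appeal, so the 45% rate applies.
$1,091,000 × 45% = $490,950.00
Referral share: 30% of $490,950.00 = $147,285.00; lead counsel retains $490,950.00 − $147,285.00 = $343,665.00.

$147,285.00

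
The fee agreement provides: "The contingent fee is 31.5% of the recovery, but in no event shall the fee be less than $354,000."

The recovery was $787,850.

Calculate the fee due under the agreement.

31.5% of $787,850 = $248,172.75
That is below the $354,000 minimum, so the minimum applies.

$354,000.00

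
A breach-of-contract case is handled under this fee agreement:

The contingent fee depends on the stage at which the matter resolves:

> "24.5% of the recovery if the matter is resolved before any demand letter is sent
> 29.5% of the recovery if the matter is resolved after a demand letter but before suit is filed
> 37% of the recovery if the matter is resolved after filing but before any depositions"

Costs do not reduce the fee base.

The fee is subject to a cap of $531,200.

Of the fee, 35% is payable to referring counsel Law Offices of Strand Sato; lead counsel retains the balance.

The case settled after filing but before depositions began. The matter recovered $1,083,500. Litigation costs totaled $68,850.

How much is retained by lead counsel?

Fee base is the gross recovery, $1,083,500; costs are reimbursed separately.
The matter settled after filing but before depositions began, so the 37% rate applies.
$1,083,500 × 37% = $400,895.00
$400,895.00 is under the $531,200 cap.
Referral share: 35% of $400,895.00 = $140,313.25; lead counsel retains $400,895.00 − $140,313.25 = $260,581.75.

$260,581.75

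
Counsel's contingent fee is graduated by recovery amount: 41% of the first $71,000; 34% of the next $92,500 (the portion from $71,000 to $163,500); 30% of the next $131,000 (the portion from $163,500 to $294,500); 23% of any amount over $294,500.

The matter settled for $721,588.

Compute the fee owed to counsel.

First $71,000 at 41% = $29,110.00
Next $92,500 at 34% = $31,450.00
Next $131,000 at 30% = $39,300.00
Remaining $427,088 at 23% = $98,230.24
Fee: $29,110.00 + $31,450.00 + $39,300.00 + $98,230.24 = $198,090.24

$198,090.24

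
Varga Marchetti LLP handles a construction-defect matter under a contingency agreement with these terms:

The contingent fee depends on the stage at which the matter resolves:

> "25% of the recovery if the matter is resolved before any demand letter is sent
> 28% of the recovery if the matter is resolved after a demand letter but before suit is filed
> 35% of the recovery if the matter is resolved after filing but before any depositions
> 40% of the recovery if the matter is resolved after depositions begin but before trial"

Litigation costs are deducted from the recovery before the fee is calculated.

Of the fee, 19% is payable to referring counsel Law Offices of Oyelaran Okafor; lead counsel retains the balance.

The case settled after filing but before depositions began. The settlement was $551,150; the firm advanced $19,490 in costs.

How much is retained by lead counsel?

$150,725.61

Fee base (net of costs): $551,150 − $19,490 = $531,660
The matter settled after filing but before depositions began, so the 35% rate applies.
$531,660 × 35% = $186,081.00
Referral share: 19% of $186,081.00 = $35,355.39; lead counsel retains $186,081.00 − $35,355.39 = $150,725.61.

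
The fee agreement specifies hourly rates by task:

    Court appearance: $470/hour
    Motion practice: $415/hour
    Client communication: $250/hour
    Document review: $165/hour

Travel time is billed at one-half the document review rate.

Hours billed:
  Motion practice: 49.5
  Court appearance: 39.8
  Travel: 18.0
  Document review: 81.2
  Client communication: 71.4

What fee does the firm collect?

$71,981.50

Court appearance: 39.8 × $470 = $18,706.00
Motion practice: 49.5 × $415 = $20,542.50
Client communication: 71.4 × $250 = $17,850.00
Document review: 81.2 × $165 = $13,398.00
Subtotal: $18,706.00 + $20,542.50 + $17,850.00 + $13,398.00 = $70,496.50
Travel: 18.0 × ($165 ÷ 2) = 18.0 × $82.50 = $1,485.00
Total: $70,496.50 + $1,485.00 = $71,981.50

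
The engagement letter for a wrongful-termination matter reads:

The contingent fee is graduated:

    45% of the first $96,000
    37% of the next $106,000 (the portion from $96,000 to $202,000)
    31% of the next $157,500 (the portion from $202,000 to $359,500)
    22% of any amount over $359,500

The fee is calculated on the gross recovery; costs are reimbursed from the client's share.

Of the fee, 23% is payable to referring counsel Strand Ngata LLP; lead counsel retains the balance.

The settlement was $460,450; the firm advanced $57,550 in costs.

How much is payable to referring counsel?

Fee base is the gross recovery, $460,450; costs are reimbursed separately.
First $96,000 at 45% = $43,200.00
Next $106,000 at 37% = $39,220.00
Next $157,500 at 31% = $48,825.00
Remaining $100,950 at 22% = $22,209.00
Fee: $43,200.00 + $39,220.00 + $48,825.00 + $22,209.00 = $153,454.00
Referral share: 23% of $153,454.00 = $35,294.42; lead counsel retains $153,454.00 − $35,294.42 = $118,159.58.

$35,294.42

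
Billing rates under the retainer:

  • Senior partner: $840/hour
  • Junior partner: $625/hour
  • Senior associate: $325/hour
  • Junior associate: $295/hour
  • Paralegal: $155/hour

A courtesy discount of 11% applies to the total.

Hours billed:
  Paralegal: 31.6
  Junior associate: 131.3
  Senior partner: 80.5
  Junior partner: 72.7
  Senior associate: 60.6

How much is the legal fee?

Senior partner: 80.5 × $840 = $67,620.00
Junior partner: 72.7 × $625 = $45,437.50
Senior associate: 60.6 × $325 = $19,695.00
Junior associate: 131.3 × $295 = $38,733.50
Paralegal: 31.6 × $155 = $4,898.00
Subtotal: $176,384.00
Less 11% discount: −$19,402.24
Total: $176,384.00 − $19,402.24 = $156,981.76

$156,981.76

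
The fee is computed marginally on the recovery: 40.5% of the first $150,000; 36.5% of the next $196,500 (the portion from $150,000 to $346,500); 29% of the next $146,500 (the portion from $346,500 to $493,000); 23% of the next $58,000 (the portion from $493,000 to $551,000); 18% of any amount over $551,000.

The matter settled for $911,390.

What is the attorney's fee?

$253,167.70

First $150,000 at 40.5% = $60,750.00
Next $196,500 at 36.5% = $71,722.50
Next $146,500 at 29% = $42,485.00
Next $58,000 at 23% = $13,340.00
Remaining $360,390 at 18% = $64,870.20
Fee: $60,750.00 + $71,722.50 + $42,485.00 + $13,340.00 + $64,870.20 = $253,167.70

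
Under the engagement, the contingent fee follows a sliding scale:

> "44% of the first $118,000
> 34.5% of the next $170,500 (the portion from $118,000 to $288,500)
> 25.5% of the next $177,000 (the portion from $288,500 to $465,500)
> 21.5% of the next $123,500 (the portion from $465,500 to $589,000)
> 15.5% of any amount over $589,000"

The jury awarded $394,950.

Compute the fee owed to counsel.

First $118,000 at 44% = $51,920.00
Next $170,500 at 34.5% = $58,822.50
Remaining $106,450 at 25.5% = $27,144.75
Fee: $51,920.00 + $58,822.50 + $27,144.75 = $137,887.25

$137,887.25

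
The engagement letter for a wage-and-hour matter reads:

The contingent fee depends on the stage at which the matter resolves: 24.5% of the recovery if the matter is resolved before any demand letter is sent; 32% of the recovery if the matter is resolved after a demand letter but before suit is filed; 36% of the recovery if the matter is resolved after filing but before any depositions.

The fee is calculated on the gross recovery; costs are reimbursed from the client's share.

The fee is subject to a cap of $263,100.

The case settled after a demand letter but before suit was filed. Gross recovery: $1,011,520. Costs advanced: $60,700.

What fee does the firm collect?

Fee base is the gross recovery, $1,011,520; costs are reimbursed separately.
The matter settled after a demand letter but before suit was filed, so the 32% rate applies.
$1,011,520 × 32% = $323,686.40
$323,686.40 exceeds the $263,100 cap, so the fee is capped at $263,100.00.

$263,100.00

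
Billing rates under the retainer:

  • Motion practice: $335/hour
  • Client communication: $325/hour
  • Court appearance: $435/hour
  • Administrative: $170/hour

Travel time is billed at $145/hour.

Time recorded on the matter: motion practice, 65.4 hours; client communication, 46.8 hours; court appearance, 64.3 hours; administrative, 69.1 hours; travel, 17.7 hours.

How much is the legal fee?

$79,403.00

Motion practice: 65.4 × $335 = $21,909.00
Client communication: 46.8 × $325 = $15,210.00
Court appearance: 64.3 × $435 = $27,970.50
Administrative: 69.1 × $170 = $11,747.00
Subtotal: $21,909.00 + $15,210.00 + $27,970.50 + $11,747.00 = $76,836.50
Travel: 17.7 × $145 = $2,566.50
Total: $76,836.50 + $2,566.50 = $79,403.00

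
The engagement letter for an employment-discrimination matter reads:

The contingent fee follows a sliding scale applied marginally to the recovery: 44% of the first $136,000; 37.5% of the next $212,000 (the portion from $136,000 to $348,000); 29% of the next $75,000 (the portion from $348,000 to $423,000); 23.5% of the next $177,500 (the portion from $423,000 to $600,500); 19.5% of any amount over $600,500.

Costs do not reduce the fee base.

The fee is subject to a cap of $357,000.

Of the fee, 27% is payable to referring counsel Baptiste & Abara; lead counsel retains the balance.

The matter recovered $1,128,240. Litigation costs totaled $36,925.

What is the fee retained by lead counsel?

Fee base is the gross recovery, $1,128,240; costs are reimbursed separately.
First $136,000 at 44% = $59,840.00
Next $212,000 at 37.5% = $79,500.00
Next $75,000 at 29% = $21,750.00
Next $177,500 at 23.5% = $41,712.50
Remaining $527,740 at 19.5% = $102,909.30
Fee: $59,840.00 + $79,500.00 + $21,750.00 + $41,712.50 + $102,909.30 = $305,711.80
$305,711.80 is under the $357,000 cap.
Referral share: 27% of $305,711.80 = $82,542.19; lead counsel retains $305,711.80 − $82,542.19 = $223,169.61.

$223,169.61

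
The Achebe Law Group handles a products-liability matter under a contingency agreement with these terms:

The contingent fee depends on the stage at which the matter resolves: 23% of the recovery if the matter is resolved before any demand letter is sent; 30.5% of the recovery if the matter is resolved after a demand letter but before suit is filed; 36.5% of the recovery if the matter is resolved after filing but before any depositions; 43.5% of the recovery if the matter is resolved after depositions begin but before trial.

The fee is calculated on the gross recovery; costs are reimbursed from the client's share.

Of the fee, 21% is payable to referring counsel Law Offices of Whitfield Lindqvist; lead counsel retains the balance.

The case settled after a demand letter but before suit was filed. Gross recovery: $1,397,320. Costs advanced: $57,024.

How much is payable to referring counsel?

Fee base is the gross recovery, $1,397,320; costs are reimbursed separately.
The matter settled after a demand letter but before suit was filed, so the 30.5% rate applies.
$1,397,320 × 30.5% = $426,182.60
Referral share: 21% of $426,182.60 = $89,498.35; lead counsel retains $426,182.60 − $89,498.35 = $336,684.25.

$89,498.35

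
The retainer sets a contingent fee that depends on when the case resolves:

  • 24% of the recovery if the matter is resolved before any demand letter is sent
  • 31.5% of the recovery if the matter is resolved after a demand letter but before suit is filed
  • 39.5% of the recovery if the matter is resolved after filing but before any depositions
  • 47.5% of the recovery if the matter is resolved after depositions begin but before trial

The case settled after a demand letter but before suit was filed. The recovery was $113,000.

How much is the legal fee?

$35,595.00

The matter settled after a demand letter but before suit was filed, so the 31.5% rate applies.
$113,000 × 31.5% = $35,595.00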